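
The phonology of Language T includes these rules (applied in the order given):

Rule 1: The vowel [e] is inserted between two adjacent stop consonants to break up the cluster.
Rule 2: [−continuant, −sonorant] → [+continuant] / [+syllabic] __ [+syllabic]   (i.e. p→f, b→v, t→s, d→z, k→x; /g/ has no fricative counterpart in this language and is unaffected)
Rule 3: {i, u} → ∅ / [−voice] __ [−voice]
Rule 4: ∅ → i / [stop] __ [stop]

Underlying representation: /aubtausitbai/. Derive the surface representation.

auvesaussevai

Rule 1 (stop-cluster e-epenthesis): /b/ and /t/ form a stop–stop cluster, so [e] is inserted between them. /t/ and /b/ form a stop–stop cluster, so [e] is inserted between them. /aubtausitbai/ → aubetausitebai.
Rule 2 (intervocalic spirantization): /b/ is a stop between vowels /u/ and /e/, so it spirantizes to the fricative [v]. /t/ is a stop between vowels /e/ and /a/, so it spirantizes to the fricative [s]. /t/ is a stop between vowels /i/ and /e/, so it spirantizes to the fricative [s]. /b/ is a stop between vowels /e/ and /a/, so it spirantizes to the fricative [v]. /aubetausitebai/ → auvesausisevai.
Rule 3 (high vowel syncope): /i/ is a high vowel flanked by voiceless consonants /s/ and /s/, so it deletes. /auvesausisevai/ → auvesaussevai.
Rule 4 (stop-cluster i-epenthesis): no segment meets the environment; /auvesaussevai/ is unchanged.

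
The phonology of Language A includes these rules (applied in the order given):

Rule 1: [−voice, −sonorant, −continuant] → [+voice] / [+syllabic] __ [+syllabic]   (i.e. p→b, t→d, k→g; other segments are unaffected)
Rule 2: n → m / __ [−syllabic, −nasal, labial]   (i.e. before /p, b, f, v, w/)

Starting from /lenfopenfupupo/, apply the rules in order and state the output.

Rule 1 (intervocalic voicing): /p/ is a voiceless stop between vowels /o/ and /e/, so it voices to [b]. /p/ is a voiceless stop between vowels /u/ and /u/, so it voices to [b]. /p/ is a voiceless stop between vowels /u/ and /o/, so it voices to [b]. /lenfopenfupupo/ → lenfobenfububo.
Rule 2 (nasal place assimilation): /n/ precedes the labial consonant /f/, so it assimilates in place to [m]. /n/ precedes the labial consonant /f/, so it assimilates in place to [m]. /lenfobenfububo/ → lemfobemfububo.

lemfobemfububo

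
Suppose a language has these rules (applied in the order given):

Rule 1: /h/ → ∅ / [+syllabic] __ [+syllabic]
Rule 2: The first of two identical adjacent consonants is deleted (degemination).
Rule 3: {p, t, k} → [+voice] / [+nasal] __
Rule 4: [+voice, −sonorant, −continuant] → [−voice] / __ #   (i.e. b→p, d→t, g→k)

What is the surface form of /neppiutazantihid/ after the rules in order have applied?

nepiutazandiit

Rule 1 (intervocalic h-deletion): /h/ occurs between vowels /i/ and /i/, so it deletes. /neppiutazantihid/ → neppiutazantiid.
Rule 2 (degemination): /pp/ is a geminate; the first /p/ deletes. /neppiutazantiid/ → nepiutazantiid.
Rule 3 (post-nasal voicing): /t/ is a voiceless stop immediately after the nasal /n/, so it voices to [d]. /nepiutazantiid/ → nepiutazandiid.
Rule 4 (final devoicing): /d/ is a voiced stop in word-final position, so it devoices to [t]. /nepiutazandiid/ → nepiutazandiit.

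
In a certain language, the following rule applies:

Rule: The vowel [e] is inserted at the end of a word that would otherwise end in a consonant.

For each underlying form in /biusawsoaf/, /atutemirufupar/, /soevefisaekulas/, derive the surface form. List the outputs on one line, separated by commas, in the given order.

biusawsoafe, atutemirufupare, soevefisaekulase

/biusawsoaf/: the form ends in the consonant /f/, so [e] is inserted word-finally. → [biusawsoafe].
/atutemirufupar/: the form ends in the consonant /r/, so [e] is inserted word-finally. → [atutemirufupare].
/soevefisaekulas/: the form ends in the consonant /s/, so [e] is inserted word-finally. → [soevefisaekulase].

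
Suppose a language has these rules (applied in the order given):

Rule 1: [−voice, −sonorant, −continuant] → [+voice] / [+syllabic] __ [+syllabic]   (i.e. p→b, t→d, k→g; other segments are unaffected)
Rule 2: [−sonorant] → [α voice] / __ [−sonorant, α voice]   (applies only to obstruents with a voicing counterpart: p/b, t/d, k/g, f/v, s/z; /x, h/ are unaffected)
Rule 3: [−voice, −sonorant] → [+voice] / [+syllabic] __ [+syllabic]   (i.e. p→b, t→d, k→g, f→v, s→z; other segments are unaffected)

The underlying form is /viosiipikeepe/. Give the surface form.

Rule 1 (intervocalic voicing): /p/ is a voiceless stop between vowels /i/ and /i/, so it voices to [b]. /k/ is a voiceless stop between vowels /i/ and /e/, so it voices to [g]. /p/ is a voiceless stop between vowels /e/ and /e/, so it voices to [b]. /viosiipikeepe/ → viosiibigeebe.
Rule 2 (regressive voicing assimilation): no segment meets the environment; /viosiibigeebe/ is unchanged.
Rule 3 (intervocalic voicing): /s/ is a voiceless obstruent between vowels /o/ and /i/, so it voices to [z]. /viosiibigeebe/ → vioziibigeebe.

vioziibigeebe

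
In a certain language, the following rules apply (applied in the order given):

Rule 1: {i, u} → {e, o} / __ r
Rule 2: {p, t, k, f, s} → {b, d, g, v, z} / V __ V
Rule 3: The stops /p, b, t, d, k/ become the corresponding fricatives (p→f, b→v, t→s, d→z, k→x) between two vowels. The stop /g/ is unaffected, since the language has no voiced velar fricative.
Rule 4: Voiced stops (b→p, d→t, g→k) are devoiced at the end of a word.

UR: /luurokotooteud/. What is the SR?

Rule 1 (pre-rhotic lowering): /u/ is a high vowel immediately before /r/, so it lowers to [o]. /luurokotooteud/ → luorokotooteud.
Rule 2 (intervocalic voicing): /k/ is a voiceless obstruent between vowels /o/ and /o/, so it voices to [g]. /t/ is a voiceless obstruent between vowels /o/ and /o/, so it voices to [d]. /t/ is a voiceless obstruent between vowels /o/ and /e/, so it voices to [d]. /luorokotooteud/ → luorogodoodeud.
Rule 3 (intervocalic spirantization): /d/ is a stop between vowels /o/ and /o/, so it spirantizes to the fricative [z]. /d/ is a stop between vowels /o/ and /e/, so it spirantizes to the fricative [z]. /luorogodoodeud/ → luorogozoozeud.
Rule 4 (final devoicing): /d/ is a voiced stop in word-final position, so it devoices to [t]. /luorogozoozeud/ → luorogozoozeut.

luorogozoozeut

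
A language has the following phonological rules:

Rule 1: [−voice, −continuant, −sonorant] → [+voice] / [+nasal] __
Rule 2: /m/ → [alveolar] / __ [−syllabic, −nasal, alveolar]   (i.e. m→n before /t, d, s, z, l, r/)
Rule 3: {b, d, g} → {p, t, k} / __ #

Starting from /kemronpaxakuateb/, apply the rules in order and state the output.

kenronbaxakuatep

Rule 1 (post-nasal voicing): /p/ is a voiceless stop immediately after the nasal /n/, so it voices to [b]. /kemronpaxakuateb/ → kemronbaxakuateb.
Rule 2 (nasal place assimilation): /m/ precedes the alveolar consonant /r/, so it assimilates in place to [n]. /kemronbaxakuateb/ → kenronbaxakuateb.
Rule 3 (final devoicing): /b/ is a voiced stop in word-final position, so it devoices to [p]. /kenronbaxakuateb/ → kenronbaxakuatep.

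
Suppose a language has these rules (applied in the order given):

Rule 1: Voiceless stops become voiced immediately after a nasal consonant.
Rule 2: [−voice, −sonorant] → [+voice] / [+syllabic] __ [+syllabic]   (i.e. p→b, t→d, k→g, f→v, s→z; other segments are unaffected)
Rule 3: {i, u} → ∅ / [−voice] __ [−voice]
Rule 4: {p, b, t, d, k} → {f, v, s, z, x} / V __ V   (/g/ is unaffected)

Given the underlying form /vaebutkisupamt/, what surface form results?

vaevutkizuvamd

Rule 1 (post-nasal voicing): /t/ is a voiceless stop immediately after the nasal /m/, so it voices to [d]. /vaebutkisupamt/ → vaebutkisupamd.
Rule 2 (intervocalic voicing): /s/ is a voiceless obstruent between vowels /i/ and /u/, so it voices to [z]. /p/ is a voiceless obstruent between vowels /u/ and /a/, so it voices to [b]. /vaebutkisupamd/ → vaebutkizubamd.
Rule 3 (high vowel syncope): no segment meets the environment; /vaebutkizubamd/ is unchanged.
Rule 4 (intervocalic spirantization): /b/ is a stop between vowels /e/ and /u/, so it spirantizes to the fricative [v]. /b/ is a stop between vowels /u/ and /a/, so it spirantizes to the fricative [v]. /vaebutkizubamd/ → vaevutkizuvamd.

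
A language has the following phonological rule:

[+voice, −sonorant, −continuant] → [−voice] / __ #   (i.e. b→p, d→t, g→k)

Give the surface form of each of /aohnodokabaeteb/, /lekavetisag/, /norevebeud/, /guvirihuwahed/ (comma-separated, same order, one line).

/aohnodokabaeteb/: /b/ is a voiced stop in word-final position, so it devoices to [p]. → [aohnodokabaetep].
/lekavetisag/: /g/ is a voiced stop in word-final position, so it devoices to [k]. → [lekavetisak].
/norevebeud/: /d/ is a voiced stop in word-final position, so it devoices to [t]. → [norevebeut].
/guvirihuwahed/: /d/ is a voiced stop in word-final position, so it devoices to [t]. → [guvirihuwahet].

aohnodokabaetep, lekavetisak, norevebeut, guvirihuwahet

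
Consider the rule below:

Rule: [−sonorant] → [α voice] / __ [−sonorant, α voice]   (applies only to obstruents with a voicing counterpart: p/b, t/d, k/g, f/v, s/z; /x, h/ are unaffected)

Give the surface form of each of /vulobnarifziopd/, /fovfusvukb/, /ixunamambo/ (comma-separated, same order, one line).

/vulobnarifziopd/: /f/ precedes the voiced obstruent /z/, so it voices to [v] by assimilation. /p/ precedes the voiced obstruent /d/, so it voices to [b] by assimilation. → [vulobnarivziobd].
/fovfusvukb/: /v/ precedes the voiceless obstruent /f/, so it devoices to [f] by assimilation. /s/ precedes the voiced obstruent /v/, so it voices to [z] by assimilation. /k/ precedes the voiced obstruent /b/, so it voices to [g] by assimilation. → [foffuzvugb].
/ixunamambo/: the rule's environment is not met; surfaces unchanged as [ixunamambo].

vulobnarivziobd, foffuzvugb, ixunamambo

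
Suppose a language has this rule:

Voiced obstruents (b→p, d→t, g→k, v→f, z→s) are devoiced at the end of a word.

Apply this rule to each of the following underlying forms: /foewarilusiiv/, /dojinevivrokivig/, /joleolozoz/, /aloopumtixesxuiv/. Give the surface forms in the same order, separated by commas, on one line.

foewarilusiif, dojinevivrokivik, joleolozos, aloopumtixesxuif

/foewarilusiiv/: /v/ is a voiced obstruent in word-final position, so it devoices to [f]. → [foewarilusiif].
/dojinevivrokivig/: /g/ is a voiced obstruent in word-final position, so it devoices to [k]. → [dojinevivrokivik].
/joleolozoz/: /z/ is a voiced obstruent in word-final position, so it devoices to [s]. → [joleolozos].
/aloopumtixesxuiv/: /v/ is a voiced obstruent in word-final position, so it devoices to [f]. → [aloopumtixesxuif].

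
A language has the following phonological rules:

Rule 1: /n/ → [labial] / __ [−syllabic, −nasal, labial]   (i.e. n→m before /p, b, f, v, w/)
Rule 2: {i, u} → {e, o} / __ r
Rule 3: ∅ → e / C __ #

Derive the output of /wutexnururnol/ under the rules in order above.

wutexnorornole

Rule 1 (nasal place assimilation): no segment meets the environment; /wutexnururnol/ is unchanged.
Rule 2 (pre-rhotic lowering): /u/ is a high vowel immediately before /r/, so it lowers to [o]. /u/ is a high vowel immediately before /r/, so it lowers to [o]. /wutexnururnol/ → wutexnorornol.
Rule 3 (final e-epenthesis): the form ends in the consonant /l/, so [e] is inserted word-finally. /wutexnorornol/ → wutexnorornole.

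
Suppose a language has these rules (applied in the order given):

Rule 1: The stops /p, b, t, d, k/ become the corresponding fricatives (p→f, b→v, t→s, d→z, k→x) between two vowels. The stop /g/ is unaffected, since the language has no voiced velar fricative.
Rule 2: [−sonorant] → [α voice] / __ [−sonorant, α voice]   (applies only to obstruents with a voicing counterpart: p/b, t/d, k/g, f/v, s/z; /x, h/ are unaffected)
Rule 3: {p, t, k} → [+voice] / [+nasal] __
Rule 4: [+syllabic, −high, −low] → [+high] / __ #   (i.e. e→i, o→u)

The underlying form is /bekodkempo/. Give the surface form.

bexotkembu

Rule 1 (intervocalic spirantization): /k/ is a stop between vowels /e/ and /o/, so it spirantizes to the fricative [x]. /bekodkempo/ → bexodkempo.
Rule 2 (regressive voicing assimilation): /d/ precedes the voiceless obstruent /k/, so it devoices to [t] by assimilation. /bexodkempo/ → bexotkempo.
Rule 3 (post-nasal voicing): /p/ is a voiceless stop immediately after the nasal /m/, so it voices to [b]. /bexotkempo/ → bexotkembo.
Rule 4 (final vowel raising): /o/ is a mid vowel in word-final position, so it raises to [u]. /bexotkembo/ → bexotkembu.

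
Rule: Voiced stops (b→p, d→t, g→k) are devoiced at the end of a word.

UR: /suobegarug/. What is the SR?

/g/ is a voiced stop in word-final position, so it devoices to [k].
The other instances of /b/, /g/ do not occur in the required environment and remain unchanged.
Surface form: [suobegaruk].

suobegaruk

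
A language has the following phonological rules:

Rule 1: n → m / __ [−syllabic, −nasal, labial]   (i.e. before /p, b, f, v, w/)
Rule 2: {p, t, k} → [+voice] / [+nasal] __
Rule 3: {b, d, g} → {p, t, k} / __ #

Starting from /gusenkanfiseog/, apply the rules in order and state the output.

Rule 1 (nasal place assimilation): /n/ precedes the labial consonant /f/, so it assimilates in place to [m]. /gusenkanfiseog/ → gusenkamfiseog.
Rule 2 (post-nasal voicing): /k/ is a voiceless stop immediately after the nasal /n/, so it voices to [g]. /gusenkamfiseog/ → gusengamfiseog.
Rule 3 (final devoicing): /g/ is a voiced stop in word-final position, so it devoices to [k]. /gusengamfiseog/ → gusengamfiseok.

gusengamfiseok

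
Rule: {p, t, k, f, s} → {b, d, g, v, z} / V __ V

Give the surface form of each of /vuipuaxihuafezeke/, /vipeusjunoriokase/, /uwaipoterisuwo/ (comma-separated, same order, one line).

vuibuaxihuavezege, vibeusjunoriogaze, uwaiboderizuwo

/vuipuaxihuafezeke/: /p/ is a voiceless obstruent between vowels /i/ and /u/, so it voices to [b]. /f/ is a voiceless obstruent between vowels /a/ and /e/, so it voices to [v]. /k/ is a voiceless obstruent between vowels /e/ and /e/, so it voices to [g]. → [vuibuaxihuavezege].
/vipeusjunoriokase/: /p/ is a voiceless obstruent between vowels /i/ and /e/, so it voices to [b]. /k/ is a voiceless obstruent between vowels /o/ and /a/, so it voices to [g]. /s/ is a voiceless obstruent between vowels /a/ and /e/, so it voices to [z]. → [vibeusjunoriogaze].
/uwaipoterisuwo/: /p/ is a voiceless obstruent between vowels /i/ and /o/, so it voices to [b]. /t/ is a voiceless obstruent between vowels /o/ and /e/, so it voices to [d]. /s/ is a voiceless obstruent between vowels /i/ and /u/, so it voices to [z]. → [uwaiboderizuwo].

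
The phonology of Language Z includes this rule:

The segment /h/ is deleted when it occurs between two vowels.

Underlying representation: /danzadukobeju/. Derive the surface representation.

danzadukobeju

No segment of /danzadukobeju/ meets the structural description of the rule, so the form surfaces unchanged.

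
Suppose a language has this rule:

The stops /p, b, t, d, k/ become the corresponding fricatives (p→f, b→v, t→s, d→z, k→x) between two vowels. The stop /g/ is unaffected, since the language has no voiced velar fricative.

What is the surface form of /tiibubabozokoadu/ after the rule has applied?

Scanning /tiibubabozokoadu/: /t/ at position 1 is not in the conditioning environment; /b/ is a stop between vowels /i/ and /u/, so it spirantizes to the fricative [v]; /b/ is a stop between vowels /u/ and /a/, so it spirantizes to the fricative [v]; /b/ is a stop between vowels /a/ and /o/, so it spirantizes to the fricative [v]; /k/ is a stop between vowels /o/ and /o/, so it spirantizes to the fricative [x]; /d/ is a stop between vowels /a/ and /u/, so it spirantizes to the fricative [z].
Result: [tiivuvavozoxoazu].

tiivuvavozoxoazu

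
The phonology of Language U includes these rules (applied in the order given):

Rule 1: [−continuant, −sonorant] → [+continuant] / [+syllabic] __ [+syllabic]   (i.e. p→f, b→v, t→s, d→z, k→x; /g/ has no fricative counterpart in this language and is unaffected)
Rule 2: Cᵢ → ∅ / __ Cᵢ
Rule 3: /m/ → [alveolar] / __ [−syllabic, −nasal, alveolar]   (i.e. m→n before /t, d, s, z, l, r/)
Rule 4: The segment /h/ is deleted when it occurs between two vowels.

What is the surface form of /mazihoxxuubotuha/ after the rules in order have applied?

Rule 1 (intervocalic spirantization): /b/ is a stop between vowels /u/ and /o/, so it spirantizes to the fricative [v]. /t/ is a stop between vowels /o/ and /u/, so it spirantizes to the fricative [s]. /mazihoxxuubotuha/ → mazihoxxuuvosuha.
Rule 2 (degemination): /xx/ is a geminate; the first /x/ deletes. /mazihoxxuuvosuha/ → mazihoxuuvosuha.
Rule 3 (nasal place assimilation): no segment meets the environment; /mazihoxuuvosuha/ is unchanged.
Rule 4 (intervocalic h-deletion): /h/ occurs between vowels /i/ and /o/, so it deletes. /h/ occurs between vowels /u/ and /a/, so it deletes. /mazihoxuuvosuha/ → mazioxuuvosua.

mazioxuuvosua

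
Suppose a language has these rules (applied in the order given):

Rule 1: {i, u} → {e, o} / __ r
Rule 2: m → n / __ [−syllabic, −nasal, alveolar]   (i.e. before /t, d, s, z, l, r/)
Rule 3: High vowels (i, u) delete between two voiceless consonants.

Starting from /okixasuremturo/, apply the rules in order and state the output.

Rule 1 (pre-rhotic lowering): /u/ is a high vowel immediately before /r/, so it lowers to [o]. /u/ is a high vowel immediately before /r/, so it lowers to [o]. /okixasuremturo/ → okixasoremtoro.
Rule 2 (nasal place assimilation): /m/ precedes the alveolar consonant /t/, so it assimilates in place to [n]. /okixasoremtoro/ → okixasorentoro.
Rule 3 (high vowel syncope): /i/ is a high vowel flanked by voiceless consonants /k/ and /x/, so it deletes. /okixasorentoro/ → okxasorentoro.

okxasorentoro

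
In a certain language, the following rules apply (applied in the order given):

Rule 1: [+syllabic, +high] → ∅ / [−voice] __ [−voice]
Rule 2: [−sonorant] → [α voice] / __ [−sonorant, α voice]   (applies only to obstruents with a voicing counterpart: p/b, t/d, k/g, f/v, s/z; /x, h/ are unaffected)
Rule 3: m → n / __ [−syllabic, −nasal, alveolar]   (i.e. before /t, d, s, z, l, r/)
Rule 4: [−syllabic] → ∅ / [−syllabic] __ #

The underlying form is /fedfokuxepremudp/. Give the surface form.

fetfokxepremut

Rule 1 (high vowel syncope): /u/ is a high vowel flanked by voiceless consonants /k/ and /x/, so it deletes. /fedfokuxepremudp/ → fedfokxepremudp.
Rule 2 (regressive voicing assimilation): /d/ precedes the voiceless obstruent /f/, so it devoices to [t] by assimilation. /d/ precedes the voiceless obstruent /p/, so it devoices to [t] by assimilation. /fedfokxepremudp/ → fetfokxepremutp.
Rule 3 (nasal place assimilation): no segment meets the environment; /fetfokxepremutp/ is unchanged.
Rule 4 (final cluster simplification): /p/ is the second consonant of a word-final cluster /tp/, so it deletes. /fetfokxepremutp/ → fetfokxepremut.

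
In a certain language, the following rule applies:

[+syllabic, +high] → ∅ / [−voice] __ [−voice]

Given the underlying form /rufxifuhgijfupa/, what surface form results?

rufxfhgijfpa

/i/ is a high vowel flanked by voiceless consonants /x/ and /f/, so it deletes.
/u/ is a high vowel flanked by voiceless consonants /f/ and /h/, so it deletes.
/u/ is a high vowel flanked by voiceless consonants /f/ and /p/, so it deletes.
Surface form: [rufxfhgijfpa].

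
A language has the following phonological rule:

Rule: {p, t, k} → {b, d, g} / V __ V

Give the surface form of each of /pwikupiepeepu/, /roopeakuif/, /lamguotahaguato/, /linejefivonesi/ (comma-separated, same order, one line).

pwigubiebeebu, roobeaguif, lamguodahaguado, linejefivonesi

/pwikupiepeepu/: /k/ is a voiceless stop between vowels /i/ and /u/, so it voices to [g]. /p/ is a voiceless stop between vowels /u/ and /i/, so it voices to [b]. /p/ is a voiceless stop between vowels /e/ and /e/, so it voices to [b]. /p/ is a voiceless stop between vowels /e/ and /u/, so it voices to [b]. → [pwigubiebeebu].
/roopeakuif/: /p/ is a voiceless stop between vowels /o/ and /e/, so it voices to [b]. /k/ is a voiceless stop between vowels /a/ and /u/, so it voices to [g]. → [roobeaguif].
/lamguotahaguato/: /t/ is a voiceless stop between vowels /o/ and /a/, so it voices to [d]. /t/ is a voiceless stop between vowels /a/ and /o/, so it voices to [d]. → [lamguodahaguado].
/linejefivonesi/: the rule's environment is not met; surfaces unchanged as [linejefivonesi].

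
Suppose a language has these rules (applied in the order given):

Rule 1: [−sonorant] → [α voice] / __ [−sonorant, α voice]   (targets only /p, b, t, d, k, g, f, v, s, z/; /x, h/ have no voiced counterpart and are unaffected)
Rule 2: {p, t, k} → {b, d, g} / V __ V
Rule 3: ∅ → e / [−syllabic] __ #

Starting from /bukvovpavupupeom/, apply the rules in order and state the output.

Rule 1 (regressive voicing assimilation): /k/ precedes the voiced obstruent /v/, so it voices to [g] by assimilation. /v/ precedes the voiceless obstruent /p/, so it devoices to [f] by assimilation. /bukvovpavupupeom/ → bugvofpavupupeom.
Rule 2 (intervocalic voicing): /p/ is a voiceless stop between vowels /u/ and /u/, so it voices to [b]. /p/ is a voiceless stop between vowels /u/ and /e/, so it voices to [b]. /bugvofpavupupeom/ → bugvofpavububeom.
Rule 3 (final e-epenthesis): the form ends in the consonant /m/, so [e] is inserted word-finally. /bugvofpavububeom/ → bugvofpavububeome.

bugvofpavububeome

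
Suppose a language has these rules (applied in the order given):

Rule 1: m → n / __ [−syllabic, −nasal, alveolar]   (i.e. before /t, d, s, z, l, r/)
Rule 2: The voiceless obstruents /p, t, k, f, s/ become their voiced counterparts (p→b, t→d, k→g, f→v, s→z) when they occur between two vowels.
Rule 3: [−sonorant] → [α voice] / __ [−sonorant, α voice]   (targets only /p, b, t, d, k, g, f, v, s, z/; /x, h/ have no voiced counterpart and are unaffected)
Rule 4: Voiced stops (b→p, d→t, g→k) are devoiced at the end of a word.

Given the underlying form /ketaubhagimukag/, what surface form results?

Rule 1 (nasal place assimilation): no segment meets the environment; /ketaubhagimukag/ is unchanged.
Rule 2 (intervocalic voicing): /t/ is a voiceless obstruent between vowels /e/ and /a/, so it voices to [d]. /k/ is a voiceless obstruent between vowels /u/ and /a/, so it voices to [g]. /ketaubhagimukag/ → kedaubhagimugag.
Rule 3 (regressive voicing assimilation): /b/ precedes the voiceless obstruent /h/, so it devoices to [p] by assimilation. /kedaubhagimugag/ → kedauphagimugag.
Rule 4 (final devoicing): /g/ is a voiced stop in word-final position, so it devoices to [k]. /kedauphagimugag/ → kedauphagimugak.

kedauphagimugak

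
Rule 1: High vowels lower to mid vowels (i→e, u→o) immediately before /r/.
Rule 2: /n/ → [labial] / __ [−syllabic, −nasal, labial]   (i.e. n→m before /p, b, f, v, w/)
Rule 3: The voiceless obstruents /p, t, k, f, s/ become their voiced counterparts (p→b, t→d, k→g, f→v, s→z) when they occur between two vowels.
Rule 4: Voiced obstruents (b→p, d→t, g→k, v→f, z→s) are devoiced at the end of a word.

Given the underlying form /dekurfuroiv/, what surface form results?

Rule 1 (pre-rhotic lowering): /u/ is a high vowel immediately before /r/, so it lowers to [o]. /u/ is a high vowel immediately before /r/, so it lowers to [o]. /dekurfuroiv/ → dekorforoiv.
Rule 2 (nasal place assimilation): no segment meets the environment; /dekorforoiv/ is unchanged.
Rule 3 (intervocalic voicing): /k/ is a voiceless obstruent between vowels /e/ and /o/, so it voices to [g]. /dekorforoiv/ → degorforoiv.
Rule 4 (final devoicing): /v/ is a voiced obstruent in word-final position, so it devoices to [f]. /degorforoiv/ → degorforoif.

degorforoif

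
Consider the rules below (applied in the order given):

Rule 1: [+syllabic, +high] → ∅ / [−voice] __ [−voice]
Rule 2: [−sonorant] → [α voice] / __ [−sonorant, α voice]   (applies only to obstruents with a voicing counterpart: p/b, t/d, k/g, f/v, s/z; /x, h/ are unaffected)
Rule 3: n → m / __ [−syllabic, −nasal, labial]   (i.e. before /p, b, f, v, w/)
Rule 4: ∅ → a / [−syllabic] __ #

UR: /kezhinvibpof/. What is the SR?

Rule 1 (high vowel syncope): no segment meets the environment; /kezhinvibpof/ is unchanged.
Rule 2 (regressive voicing assimilation): /z/ precedes the voiceless obstruent /h/, so it devoices to [s] by assimilation. /b/ precedes the voiceless obstruent /p/, so it devoices to [p] by assimilation. /kezhinvibpof/ → keshinvippof.
Rule 3 (nasal place assimilation): /n/ precedes the labial consonant /v/, so it assimilates in place to [m]. /keshinvippof/ → keshimvippof.
Rule 4 (final a-epenthesis): the form ends in the consonant /f/, so [a] is inserted word-finally. /keshimvippof/ → keshimvippofa.

keshimvippofa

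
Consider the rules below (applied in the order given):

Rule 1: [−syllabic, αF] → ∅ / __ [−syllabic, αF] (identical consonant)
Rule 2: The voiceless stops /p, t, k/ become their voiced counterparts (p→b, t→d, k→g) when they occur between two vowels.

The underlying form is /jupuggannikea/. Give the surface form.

Rule 1 (degemination): /gg/ is a geminate; the first /g/ deletes. /nn/ is a geminate; the first /n/ deletes. /jupuggannikea/ → jupuganikea.
Rule 2 (intervocalic voicing): /p/ is a voiceless stop between vowels /u/ and /u/, so it voices to [b]. /k/ is a voiceless stop between vowels /i/ and /e/, so it voices to [g]. /jupuganikea/ → jubuganigea.

jubuganigea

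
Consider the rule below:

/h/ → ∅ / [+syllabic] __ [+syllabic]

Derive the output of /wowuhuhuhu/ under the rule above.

/h/ occurs between vowels /u/ and /u/, so it deletes.
/h/ occurs between vowels /u/ and /u/, so it deletes.
/h/ occurs between vowels /u/ and /u/, so it deletes.
Surface form: [wowuuuu].

wowuuuu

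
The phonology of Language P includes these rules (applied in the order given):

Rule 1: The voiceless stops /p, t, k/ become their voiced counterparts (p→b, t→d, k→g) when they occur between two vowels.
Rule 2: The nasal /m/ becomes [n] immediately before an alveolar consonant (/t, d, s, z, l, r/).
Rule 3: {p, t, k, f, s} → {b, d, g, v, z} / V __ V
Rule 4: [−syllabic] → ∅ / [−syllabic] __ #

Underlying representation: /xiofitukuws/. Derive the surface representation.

Rule 1 (intervocalic voicing): /t/ is a voiceless stop between vowels /i/ and /u/, so it voices to [d]. /k/ is a voiceless stop between vowels /u/ and /u/, so it voices to [g]. /xiofitukuws/ → xiofiduguws.
Rule 2 (nasal place assimilation): no segment meets the environment; /xiofiduguws/ is unchanged.
Rule 3 (intervocalic voicing): /f/ is a voiceless obstruent between vowels /o/ and /i/, so it voices to [v]. /xiofiduguws/ → xioviduguws.
Rule 4 (final cluster simplification): /s/ is the second consonant of a word-final cluster /ws/, so it deletes. /xioviduguws/ → xioviduguw.

xioviduguw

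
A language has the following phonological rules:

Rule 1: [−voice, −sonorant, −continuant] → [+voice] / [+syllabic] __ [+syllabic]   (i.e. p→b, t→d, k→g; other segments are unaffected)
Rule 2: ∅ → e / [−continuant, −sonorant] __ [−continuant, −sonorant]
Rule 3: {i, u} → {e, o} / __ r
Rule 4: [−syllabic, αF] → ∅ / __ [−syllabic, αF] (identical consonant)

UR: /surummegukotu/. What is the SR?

sorumegugodu

Rule 1 (intervocalic voicing): /k/ is a voiceless stop between vowels /u/ and /o/, so it voices to [g]. /t/ is a voiceless stop between vowels /o/ and /u/, so it voices to [d]. /surummegukotu/ → surummegugodu.
Rule 2 (stop-cluster e-epenthesis): no segment meets the environment; /surummegugodu/ is unchanged.
Rule 3 (pre-rhotic lowering): /u/ is a high vowel immediately before /r/, so it lowers to [o]. /surummegugodu/ → sorummegugodu.
Rule 4 (degemination): /mm/ is a geminate; the first /m/ deletes. /sorummegugodu/ → sorumegugodu.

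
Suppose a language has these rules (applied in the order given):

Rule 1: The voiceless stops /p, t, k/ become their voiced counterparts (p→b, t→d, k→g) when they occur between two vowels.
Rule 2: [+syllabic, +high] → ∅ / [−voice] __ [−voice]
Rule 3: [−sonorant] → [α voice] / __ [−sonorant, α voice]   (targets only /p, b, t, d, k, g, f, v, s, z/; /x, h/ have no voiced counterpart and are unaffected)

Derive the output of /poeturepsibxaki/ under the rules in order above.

poedurepsipxagi

Rule 1 (intervocalic voicing): /t/ is a voiceless stop between vowels /e/ and /u/, so it voices to [d]. /k/ is a voiceless stop between vowels /a/ and /i/, so it voices to [g]. /poeturepsibxaki/ → poedurepsibxagi.
Rule 2 (high vowel syncope): no segment meets the environment; /poedurepsibxagi/ is unchanged.
Rule 3 (regressive voicing assimilation): /b/ precedes the voiceless obstruent /x/, so it devoices to [p] by assimilation. /poedurepsibxagi/ → poedurepsipxagi.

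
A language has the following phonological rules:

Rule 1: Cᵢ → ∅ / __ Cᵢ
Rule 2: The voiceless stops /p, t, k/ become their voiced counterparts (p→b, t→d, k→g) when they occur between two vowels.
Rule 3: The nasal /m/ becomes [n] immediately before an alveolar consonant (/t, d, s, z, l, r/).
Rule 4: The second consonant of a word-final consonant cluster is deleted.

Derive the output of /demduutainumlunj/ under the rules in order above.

Rule 1 (degemination): no segment meets the environment; /demduutainumlunj/ is unchanged.
Rule 2 (intervocalic voicing): /t/ is a voiceless stop between vowels /u/ and /a/, so it voices to [d]. /demduutainumlunj/ → demduudainumlunj.
Rule 3 (nasal place assimilation): /m/ precedes the alveolar consonant /d/, so it assimilates in place to [n]. /m/ precedes the alveolar consonant /l/, so it assimilates in place to [n]. /demduudainumlunj/ → denduudainunlunj.
Rule 4 (final cluster simplification): /j/ is the second consonant of a word-final cluster /nj/, so it deletes. /denduudainunlunj/ → denduudainunlun.

denduudainunlun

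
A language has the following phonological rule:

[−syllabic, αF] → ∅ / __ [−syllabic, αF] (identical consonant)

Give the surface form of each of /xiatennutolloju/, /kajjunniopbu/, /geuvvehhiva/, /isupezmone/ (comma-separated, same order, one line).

/xiatennutolloju/: /nn/ is a geminate; the first /n/ deletes. /ll/ is a geminate; the first /l/ deletes. → [xiatenutoloju].
/kajjunniopbu/: /jj/ is a geminate; the first /j/ deletes. /nn/ is a geminate; the first /n/ deletes. → [kajuniopbu].
/geuvvehhiva/: /vv/ is a geminate; the first /v/ deletes. /hh/ is a geminate; the first /h/ deletes. → [geuvehiva].
/isupezmone/: the rule's environment is not met; surfaces unchanged as [isupezmone].

xiatenutoloju, kajuniopbu, geuvehiva, isupezmone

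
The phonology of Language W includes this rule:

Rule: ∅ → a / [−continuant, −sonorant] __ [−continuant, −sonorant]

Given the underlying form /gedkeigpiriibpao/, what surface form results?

gedakeigapiriibapao

/d/ and /k/ form a stop–stop cluster, so [a] is inserted between them.
/g/ and /p/ form a stop–stop cluster, so [a] is inserted between them.
/b/ and /p/ form a stop–stop cluster, so [a] is inserted between them.
Surface form: [gedakeigapiriibapao].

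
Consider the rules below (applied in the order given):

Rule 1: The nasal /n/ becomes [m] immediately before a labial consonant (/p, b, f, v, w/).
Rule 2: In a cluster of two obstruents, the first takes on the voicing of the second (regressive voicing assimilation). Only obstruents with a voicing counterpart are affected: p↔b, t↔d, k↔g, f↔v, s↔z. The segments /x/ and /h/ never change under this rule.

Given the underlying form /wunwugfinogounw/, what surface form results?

Rule 1 (nasal place assimilation): /n/ precedes the labial consonant /w/, so it assimilates in place to [m]. /n/ precedes the labial consonant /w/, so it assimilates in place to [m]. /wunwugfinogounw/ → wumwugfinogoumw.
Rule 2 (regressive voicing assimilation): /g/ precedes the voiceless obstruent /f/, so it devoices to [k] by assimilation. /wumwugfinogoumw/ → wumwukfinogoumw.

wumwukfinogoumw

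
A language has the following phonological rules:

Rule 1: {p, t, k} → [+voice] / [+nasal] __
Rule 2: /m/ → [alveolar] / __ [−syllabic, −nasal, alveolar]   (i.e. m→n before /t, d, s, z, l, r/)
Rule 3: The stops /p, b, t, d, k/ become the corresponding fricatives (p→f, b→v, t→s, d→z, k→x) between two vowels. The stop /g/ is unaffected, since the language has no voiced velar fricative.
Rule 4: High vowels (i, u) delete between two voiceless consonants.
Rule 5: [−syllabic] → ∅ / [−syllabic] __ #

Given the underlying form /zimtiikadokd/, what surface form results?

Rule 1 (post-nasal voicing): /t/ is a voiceless stop immediately after the nasal /m/, so it voices to [d]. /zimtiikadokd/ → zimdiikadokd.
Rule 2 (nasal place assimilation): /m/ precedes the alveolar consonant /d/, so it assimilates in place to [n]. /zimdiikadokd/ → zindiikadokd.
Rule 3 (intervocalic spirantization): /k/ is a stop between vowels /i/ and /a/, so it spirantizes to the fricative [x]. /d/ is a stop between vowels /a/ and /o/, so it spirantizes to the fricative [z]. /zindiikadokd/ → zindiixazokd.
Rule 4 (high vowel syncope): no segment meets the environment; /zindiixazokd/ is unchanged.
Rule 5 (final cluster simplification): /d/ is the second consonant of a word-final cluster /kd/, so it deletes. /zindiixazokd/ → zindiixazok.

zindiixazok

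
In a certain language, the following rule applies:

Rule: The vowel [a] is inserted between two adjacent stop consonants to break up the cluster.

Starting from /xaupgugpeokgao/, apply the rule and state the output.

xaupagugapeokagao

/p/ and /g/ form a stop–stop cluster, so [a] is inserted between them.
/g/ and /p/ form a stop–stop cluster, so [a] is inserted between them.
/k/ and /g/ form a stop–stop cluster, so [a] is inserted between them.
Surface form: [xaupagugapeokagao].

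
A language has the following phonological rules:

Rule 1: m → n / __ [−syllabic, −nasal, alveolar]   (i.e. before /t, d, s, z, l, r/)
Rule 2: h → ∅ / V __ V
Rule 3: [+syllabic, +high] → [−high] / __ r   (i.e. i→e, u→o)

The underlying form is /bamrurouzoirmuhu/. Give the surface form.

banrorouzoermuu

Rule 1 (nasal place assimilation): /m/ precedes the alveolar consonant /r/, so it assimilates in place to [n]. /bamrurouzoirmuhu/ → banrurouzoirmuhu.
Rule 2 (intervocalic h-deletion): /h/ occurs between vowels /u/ and /u/, so it deletes. /banrurouzoirmuhu/ → banrurouzoirmuu.
Rule 3 (pre-rhotic lowering): /u/ is a high vowel immediately before /r/, so it lowers to [o]. /i/ is a high vowel immediately before /r/, so it lowers to [e]. /banrurouzoirmuu/ → banrorouzoermuu.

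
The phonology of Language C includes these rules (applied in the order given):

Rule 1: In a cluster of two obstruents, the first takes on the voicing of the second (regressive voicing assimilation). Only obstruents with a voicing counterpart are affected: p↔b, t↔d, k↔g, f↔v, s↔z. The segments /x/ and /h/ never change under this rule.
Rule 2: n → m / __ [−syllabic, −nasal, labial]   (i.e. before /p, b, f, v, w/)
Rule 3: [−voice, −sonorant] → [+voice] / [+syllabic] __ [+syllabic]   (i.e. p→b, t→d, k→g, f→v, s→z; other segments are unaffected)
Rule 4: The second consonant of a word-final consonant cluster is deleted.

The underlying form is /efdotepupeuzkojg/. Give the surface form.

Rule 1 (regressive voicing assimilation): /f/ precedes the voiced obstruent /d/, so it voices to [v] by assimilation. /z/ precedes the voiceless obstruent /k/, so it devoices to [s] by assimilation. /efdotepupeuzkojg/ → evdotepupeuskojg.
Rule 2 (nasal place assimilation): no segment meets the environment; /evdotepupeuskojg/ is unchanged.
Rule 3 (intervocalic voicing): /t/ is a voiceless obstruent between vowels /o/ and /e/, so it voices to [d]. /p/ is a voiceless obstruent between vowels /e/ and /u/, so it voices to [b]. /p/ is a voiceless obstruent between vowels /u/ and /e/, so it voices to [b]. /evdotepupeuskojg/ → evdodebubeuskojg.
Rule 4 (final cluster simplification): /g/ is the second consonant of a word-final cluster /jg/, so it deletes. /evdodebubeuskojg/ → evdodebubeuskoj.

evdodebubeuskoj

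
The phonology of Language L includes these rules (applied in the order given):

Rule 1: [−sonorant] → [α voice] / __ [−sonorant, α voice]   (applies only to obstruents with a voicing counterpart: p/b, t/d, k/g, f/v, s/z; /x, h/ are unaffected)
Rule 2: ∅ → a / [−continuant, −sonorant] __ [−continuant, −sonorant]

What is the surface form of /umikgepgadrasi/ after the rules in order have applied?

umigagebagadrasi

Rule 1 (regressive voicing assimilation): /k/ precedes the voiced obstruent /g/, so it voices to [g] by assimilation. /p/ precedes the voiced obstruent /g/, so it voices to [b] by assimilation. /umikgepgadrasi/ → umiggebgadrasi.
Rule 2 (stop-cluster a-epenthesis): /g/ and /g/ form a stop–stop cluster, so [a] is inserted between them. /b/ and /g/ form a stop–stop cluster, so [a] is inserted between them. /umiggebgadrasi/ → umigagebagadrasi.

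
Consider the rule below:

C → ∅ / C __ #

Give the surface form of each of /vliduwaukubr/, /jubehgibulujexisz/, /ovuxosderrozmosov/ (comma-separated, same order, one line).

vliduwaukub, jubehgibulujexis, ovuxosderrozmosov

/vliduwaukubr/: /r/ is the second consonant of a word-final cluster /br/, so it deletes. → [vliduwaukub].
/jubehgibulujexisz/: /z/ is the second consonant of a word-final cluster /sz/, so it deletes. → [jubehgibulujexis].
/ovuxosderrozmosov/: the rule's environment is not met; surfaces unchanged as [ovuxosderrozmosov].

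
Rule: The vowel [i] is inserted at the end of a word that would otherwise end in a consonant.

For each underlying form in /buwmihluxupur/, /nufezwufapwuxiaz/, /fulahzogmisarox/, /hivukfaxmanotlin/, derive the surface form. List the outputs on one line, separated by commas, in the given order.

buwmihluxupuri, nufezwufapwuxiazi, fulahzogmisaroxi, hivukfaxmanotlini

/buwmihluxupur/: the form ends in the consonant /r/, so [i] is inserted word-finally. → [buwmihluxupuri].
/nufezwufapwuxiaz/: the form ends in the consonant /z/, so [i] is inserted word-finally. → [nufezwufapwuxiazi].
/fulahzogmisarox/: the form ends in the consonant /x/, so [i] is inserted word-finally. → [fulahzogmisaroxi].
/hivukfaxmanotlin/: the form ends in the consonant /n/, so [i] is inserted word-finally. → [hivukfaxmanotlini].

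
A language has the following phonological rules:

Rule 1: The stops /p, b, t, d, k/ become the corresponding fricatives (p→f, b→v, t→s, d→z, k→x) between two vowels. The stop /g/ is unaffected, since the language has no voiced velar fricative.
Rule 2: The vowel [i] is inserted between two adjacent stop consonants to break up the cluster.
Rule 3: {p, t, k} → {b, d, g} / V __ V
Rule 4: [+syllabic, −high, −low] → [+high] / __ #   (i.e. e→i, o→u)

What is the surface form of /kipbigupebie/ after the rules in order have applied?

Rule 1 (intervocalic spirantization): /p/ is a stop between vowels /u/ and /e/, so it spirantizes to the fricative [f]. /b/ is a stop between vowels /e/ and /i/, so it spirantizes to the fricative [v]. /kipbigupebie/ → kipbigufevie.
Rule 2 (stop-cluster i-epenthesis): /p/ and /b/ form a stop–stop cluster, so [i] is inserted between them. /kipbigufevie/ → kipibigufevie.
Rule 3 (intervocalic voicing): /p/ is a voiceless stop between vowels /i/ and /i/, so it voices to [b]. /kipibigufevie/ → kibibigufevie.
Rule 4 (final vowel raising): /e/ is a mid vowel in word-final position, so it raises to [i]. /kibibigufevie/ → kibibigufevii.

kibibigufevii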